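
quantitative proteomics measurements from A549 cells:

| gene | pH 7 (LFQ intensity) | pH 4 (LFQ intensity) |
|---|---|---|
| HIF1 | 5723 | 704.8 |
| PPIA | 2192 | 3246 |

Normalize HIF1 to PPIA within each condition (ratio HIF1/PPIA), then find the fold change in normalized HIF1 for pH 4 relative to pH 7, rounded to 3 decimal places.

0.083

HIF1/PPIA (pH 7) = 5723 / 2192 = 2.6109
HIF1/PPIA (pH 4) = 704.8 / 3246 = 0.21713
Fold change = 0.21713 / 2.6109 = 0.0832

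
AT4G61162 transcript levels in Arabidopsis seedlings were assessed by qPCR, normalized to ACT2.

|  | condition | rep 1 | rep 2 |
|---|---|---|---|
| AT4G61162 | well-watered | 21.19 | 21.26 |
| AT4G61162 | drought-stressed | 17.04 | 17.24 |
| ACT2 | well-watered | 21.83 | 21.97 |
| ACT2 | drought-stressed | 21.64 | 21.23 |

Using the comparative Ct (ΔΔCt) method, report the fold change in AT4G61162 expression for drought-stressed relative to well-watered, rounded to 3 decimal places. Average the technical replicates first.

12.295

Mean Ct: AT4G61162 well-watered 21.225; AT4G61162 drought-stressed 17.140; ACT2 well-watered 21.900; ACT2 drought-stressed 21.435
ΔCt(well-watered) = 21.225 − 21.900 = -0.675
ΔCt(drought-stressed) = 17.140 − 21.435 = -4.295
ΔΔCt = -4.295 − (-0.675) = -3.620
Fold change = 2^(−(-3.620)) = 2^3.620 = 12.2950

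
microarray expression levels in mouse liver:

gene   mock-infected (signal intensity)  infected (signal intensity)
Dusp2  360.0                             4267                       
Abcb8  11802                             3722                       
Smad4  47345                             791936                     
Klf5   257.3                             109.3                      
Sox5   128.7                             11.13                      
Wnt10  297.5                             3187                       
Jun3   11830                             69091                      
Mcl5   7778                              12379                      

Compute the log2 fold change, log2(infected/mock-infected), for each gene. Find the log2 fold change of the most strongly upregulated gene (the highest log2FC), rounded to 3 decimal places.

log2(4267/360.0) = 3.567  (Dusp2)
log2(3722/11802) = -1.665  (Abcb8)
log2(791936/47345) = 4.064  (Smad4)
log2(109.3/257.3) = -1.235  (Klf5)
log2(11.13/128.7) = -3.531  (Sox5)
log2(3187/297.5) = 3.421  (Wnt10)
log2(69091/11830) = 2.546  (Jun3)
log2(12379/7778) = 0.670  (Mcl5)
Smad4 is most strongly upregulated.

4.064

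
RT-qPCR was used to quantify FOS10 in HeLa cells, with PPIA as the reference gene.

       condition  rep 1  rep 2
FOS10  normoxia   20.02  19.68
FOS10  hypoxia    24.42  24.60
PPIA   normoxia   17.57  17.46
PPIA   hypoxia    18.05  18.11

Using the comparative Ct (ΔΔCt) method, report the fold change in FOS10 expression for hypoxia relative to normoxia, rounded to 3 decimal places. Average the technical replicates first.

0.059

Mean Ct: FOS10 normoxia 19.850; FOS10 hypoxia 24.510; PPIA normoxia 17.515; PPIA hypoxia 18.080
ΔCt(normoxia) = 19.850 − 17.515 = 2.335
ΔCt(hypoxia) = 24.510 − 18.080 = 6.430
ΔΔCt = 6.430 − 2.335 = 4.095
Fold change = 2^(−4.095) = 0.0585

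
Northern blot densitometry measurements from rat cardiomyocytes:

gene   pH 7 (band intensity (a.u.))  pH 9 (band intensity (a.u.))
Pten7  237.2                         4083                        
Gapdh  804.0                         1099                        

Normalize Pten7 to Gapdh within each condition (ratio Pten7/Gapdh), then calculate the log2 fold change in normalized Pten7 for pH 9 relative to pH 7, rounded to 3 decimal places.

Pten7/Gapdh (pH 7) = 237.2 / 804.0 = 0.29502
Pten7/Gapdh (pH 9) = 4083 / 1099 = 3.7152
Fold change = 3.7152 / 0.29502 = 12.5928
log2(12.5928) = 3.6545

3.655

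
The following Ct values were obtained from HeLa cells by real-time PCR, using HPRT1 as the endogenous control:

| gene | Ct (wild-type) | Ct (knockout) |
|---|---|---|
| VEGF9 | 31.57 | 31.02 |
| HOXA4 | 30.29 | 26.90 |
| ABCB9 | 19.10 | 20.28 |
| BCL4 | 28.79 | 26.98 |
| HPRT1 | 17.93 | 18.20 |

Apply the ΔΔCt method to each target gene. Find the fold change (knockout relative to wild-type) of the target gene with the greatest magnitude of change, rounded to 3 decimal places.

12.641

VEGF9: ΔΔCt = (31.02−18.20) − (31.57−17.93) = 12.82 − 13.64 = -0.82; fold change = 2^0.82 = 1.765
HOXA4: ΔΔCt = (26.90−18.20) − (30.29−17.93) = 8.70 − 12.36 = -3.66; fold change = 2^3.66 = 12.641
ABCB9: ΔΔCt = (20.28−18.20) − (19.10−17.93) = 2.08 − 1.17 = 0.91; fold change = 2^-0.91 = 0.532
BCL4: ΔΔCt = (26.98−18.20) − (28.79−17.93) = 8.78 − 10.86 = -2.08; fold change = 2^2.08 = 4.228
HOXA4 has the largest |ΔΔCt| = 3.66.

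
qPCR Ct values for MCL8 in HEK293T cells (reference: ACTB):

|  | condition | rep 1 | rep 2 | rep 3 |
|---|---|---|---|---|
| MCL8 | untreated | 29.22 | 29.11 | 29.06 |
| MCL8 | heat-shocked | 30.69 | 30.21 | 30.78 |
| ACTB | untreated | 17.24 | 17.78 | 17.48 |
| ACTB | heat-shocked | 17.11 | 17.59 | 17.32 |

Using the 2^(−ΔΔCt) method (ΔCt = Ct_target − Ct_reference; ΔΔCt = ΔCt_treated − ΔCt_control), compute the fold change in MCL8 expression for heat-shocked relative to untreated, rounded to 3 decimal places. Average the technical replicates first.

0.332

Mean Ct: MCL8 untreated 29.130; MCL8 heat-shocked 30.560; ACTB untreated 17.500; ACTB heat-shocked 17.340
ΔCt(untreated) = 29.130 − 17.500 = 11.630
ΔCt(heat-shocked) = 30.560 − 17.340 = 13.220
ΔΔCt = 13.220 − 11.630 = 1.590
Fold change = 2^(−1.590) = 0.3322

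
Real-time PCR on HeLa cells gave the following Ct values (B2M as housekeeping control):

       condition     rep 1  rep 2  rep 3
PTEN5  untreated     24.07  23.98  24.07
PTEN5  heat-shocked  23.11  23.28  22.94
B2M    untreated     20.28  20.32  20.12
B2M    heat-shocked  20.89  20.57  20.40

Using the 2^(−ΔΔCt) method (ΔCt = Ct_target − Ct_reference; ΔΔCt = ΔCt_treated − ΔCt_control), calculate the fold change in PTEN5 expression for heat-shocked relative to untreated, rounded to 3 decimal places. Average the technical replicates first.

Mean Ct: PTEN5 untreated 24.040; PTEN5 heat-shocked 23.110; B2M untreated 20.240; B2M heat-shocked 20.620
ΔCt(untreated) = 24.040 − 20.240 = 3.800
ΔCt(heat-shocked) = 23.110 − 20.620 = 2.490
ΔΔCt = 2.490 − 3.800 = -1.310
Fold change = 2^(−(-1.310)) = 2^1.310 = 2.4794

2.479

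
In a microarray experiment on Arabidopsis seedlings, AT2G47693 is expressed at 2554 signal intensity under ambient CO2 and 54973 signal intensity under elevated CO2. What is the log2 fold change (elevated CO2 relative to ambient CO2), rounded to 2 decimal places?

4.43

Fold change = 54973 / 2554 = 21.5243
log2(21.5243) = 4.428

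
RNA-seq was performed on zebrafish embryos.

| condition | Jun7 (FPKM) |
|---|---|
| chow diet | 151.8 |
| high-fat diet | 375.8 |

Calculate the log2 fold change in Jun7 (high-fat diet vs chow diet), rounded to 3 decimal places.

1.308

Fold change = 375.8 / 151.8 = 2.4756
log2(2.4756) = 1.3078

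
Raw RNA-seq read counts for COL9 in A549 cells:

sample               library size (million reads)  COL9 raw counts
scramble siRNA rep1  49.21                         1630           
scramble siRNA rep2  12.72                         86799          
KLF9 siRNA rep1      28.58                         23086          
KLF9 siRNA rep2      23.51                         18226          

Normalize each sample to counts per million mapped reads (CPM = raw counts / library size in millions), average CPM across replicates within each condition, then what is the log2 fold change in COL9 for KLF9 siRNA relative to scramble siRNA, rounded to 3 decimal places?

CPM(scramble siRNA rep1) = 1630 / 49.21 = 33.1233
CPM(scramble siRNA rep2) = 86799 / 12.72 = 6823.8208
CPM(KLF9 siRNA rep1) = 23086 / 28.58 = 807.7677
CPM(KLF9 siRNA rep2) = 18226 / 23.51 = 775.2446
mean CPM(scramble siRNA) = 3428.4721; mean CPM(KLF9 siRNA) = 791.5061
Fold change = 791.5061 / 3428.4721 = 0.23086
log2(0.23086) = -2.1149

-2.115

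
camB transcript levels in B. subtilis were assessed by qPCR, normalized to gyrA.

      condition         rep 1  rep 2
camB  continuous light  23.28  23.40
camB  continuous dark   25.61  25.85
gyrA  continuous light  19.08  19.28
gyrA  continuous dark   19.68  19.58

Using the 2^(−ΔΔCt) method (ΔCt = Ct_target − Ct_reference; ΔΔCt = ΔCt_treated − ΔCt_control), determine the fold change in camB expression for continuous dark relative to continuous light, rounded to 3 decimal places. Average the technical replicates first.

0.261

Mean Ct: camB continuous light 23.340; camB continuous dark 25.730; gyrA continuous light 19.180; gyrA continuous dark 19.630
ΔCt(continuous light) = 23.340 − 19.180 = 4.160
ΔCt(continuous dark) = 25.730 − 19.630 = 6.100
ΔΔCt = 6.100 − 4.160 = 1.940
Fold change = 2^(−1.940) = 0.2606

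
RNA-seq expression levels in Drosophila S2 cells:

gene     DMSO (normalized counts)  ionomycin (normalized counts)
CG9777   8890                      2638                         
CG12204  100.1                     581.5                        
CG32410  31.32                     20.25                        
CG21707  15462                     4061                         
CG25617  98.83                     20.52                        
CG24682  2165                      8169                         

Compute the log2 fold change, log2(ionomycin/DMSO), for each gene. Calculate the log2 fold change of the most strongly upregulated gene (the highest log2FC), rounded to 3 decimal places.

2.538

log2(2638/8890) = -1.753  (CG9777)
log2(581.5/100.1) = 2.538  (CG12204)
log2(20.25/31.32) = -0.629  (CG32410)
log2(4061/15462) = -1.929  (CG21707)
log2(20.52/98.83) = -2.268  (CG25617)
log2(8169/2165) = 1.916  (CG24682)
CG12204 is most strongly upregulated.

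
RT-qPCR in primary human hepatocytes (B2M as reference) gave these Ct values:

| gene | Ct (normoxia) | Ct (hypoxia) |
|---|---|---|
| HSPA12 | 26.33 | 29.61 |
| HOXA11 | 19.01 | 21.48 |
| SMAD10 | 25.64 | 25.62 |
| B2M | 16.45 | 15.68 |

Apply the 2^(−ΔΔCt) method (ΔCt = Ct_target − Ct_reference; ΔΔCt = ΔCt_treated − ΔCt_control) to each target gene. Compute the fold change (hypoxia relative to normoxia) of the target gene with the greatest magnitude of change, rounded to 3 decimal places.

0.060

HSPA12: ΔΔCt = (29.61−15.68) − (26.33−16.45) = 13.93 − 9.88 = 4.05; fold change = 2^-4.05 = 0.060
HOXA11: ΔΔCt = (21.48−15.68) − (19.01−16.45) = 5.80 − 2.56 = 3.24; fold change = 2^-3.24 = 0.106
SMAD10: ΔΔCt = (25.62−15.68) − (25.64−16.45) = 9.94 − 9.19 = 0.75; fold change = 2^-0.75 = 0.595
HSPA12 has the largest |ΔΔCt| = 4.05.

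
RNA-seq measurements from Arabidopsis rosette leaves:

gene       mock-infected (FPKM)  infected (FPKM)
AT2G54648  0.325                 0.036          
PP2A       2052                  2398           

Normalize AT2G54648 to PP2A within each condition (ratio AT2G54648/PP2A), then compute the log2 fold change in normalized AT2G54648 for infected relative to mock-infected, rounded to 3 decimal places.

AT2G54648/PP2A (mock-infected) = 0.325 / 2052 = 0.00015838
AT2G54648/PP2A (infected) = 0.036 / 2398 = 1.5013e-05
Fold change = 1.5013e-05 / 0.00015838 = 0.0948
log2(0.0948) = -3.3992

-3.399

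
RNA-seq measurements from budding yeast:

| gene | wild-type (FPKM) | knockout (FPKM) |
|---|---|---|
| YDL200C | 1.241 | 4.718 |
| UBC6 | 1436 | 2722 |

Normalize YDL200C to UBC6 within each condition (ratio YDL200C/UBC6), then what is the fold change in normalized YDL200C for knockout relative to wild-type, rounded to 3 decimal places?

2.006

YDL200C/UBC6 (wild-type) = 1.241 / 1436 = 0.00086421
YDL200C/UBC6 (knockout) = 4.718 / 2722 = 0.0017333
Fold change = 0.0017333 / 0.00086421 = 2.0056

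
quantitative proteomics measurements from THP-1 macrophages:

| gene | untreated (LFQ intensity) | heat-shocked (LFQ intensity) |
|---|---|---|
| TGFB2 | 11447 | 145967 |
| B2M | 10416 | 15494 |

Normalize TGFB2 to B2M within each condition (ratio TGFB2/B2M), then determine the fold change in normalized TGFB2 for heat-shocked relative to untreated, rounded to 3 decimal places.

TGFB2/B2M (untreated) = 11447 / 10416 = 1.099
TGFB2/B2M (heat-shocked) = 145967 / 15494 = 9.4209
Fold change = 9.4209 / 1.099 = 8.5724

8.572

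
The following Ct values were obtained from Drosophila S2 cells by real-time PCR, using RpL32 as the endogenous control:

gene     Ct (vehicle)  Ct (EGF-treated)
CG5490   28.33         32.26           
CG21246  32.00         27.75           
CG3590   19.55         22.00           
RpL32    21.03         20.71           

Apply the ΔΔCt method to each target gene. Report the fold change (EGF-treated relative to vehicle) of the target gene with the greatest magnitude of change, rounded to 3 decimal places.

CG5490: ΔΔCt = (32.26−20.71) − (28.33−21.03) = 11.55 − 7.30 = 4.25; fold change = 2^-4.25 = 0.053
CG21246: ΔΔCt = (27.75−20.71) − (32.00−21.03) = 7.04 − 10.97 = -3.93; fold change = 2^3.93 = 15.242
CG3590: ΔΔCt = (22.00−20.71) − (19.55−21.03) = 1.29 − (-1.48) = 2.77; fold change = 2^-2.77 = 0.147
CG5490 has the largest |ΔΔCt| = 4.25.

0.053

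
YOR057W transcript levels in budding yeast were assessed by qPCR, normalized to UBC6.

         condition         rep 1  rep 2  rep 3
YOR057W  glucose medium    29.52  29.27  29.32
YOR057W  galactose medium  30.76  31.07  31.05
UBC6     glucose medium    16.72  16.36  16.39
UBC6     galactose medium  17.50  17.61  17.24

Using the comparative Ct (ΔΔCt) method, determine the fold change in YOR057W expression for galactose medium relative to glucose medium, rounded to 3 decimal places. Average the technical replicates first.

Mean Ct: YOR057W glucose medium 29.370; YOR057W galactose medium 30.960; UBC6 glucose medium 16.490; UBC6 galactose medium 17.450
ΔCt(glucose medium) = 29.370 − 16.490 = 12.880
ΔCt(galactose medium) = 30.960 − 17.450 = 13.510
ΔΔCt = 13.510 − 12.880 = 0.630
Fold change = 2^(−0.630) = 0.6462

0.646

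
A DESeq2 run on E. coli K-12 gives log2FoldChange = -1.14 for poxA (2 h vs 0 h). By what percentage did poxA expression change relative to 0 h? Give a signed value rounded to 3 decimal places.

Fold change = 2^(-1.14) = 0.4538
Percent change = (FC − 1) × 100% = (0.4538 − 1) × 100 = -54.624%

-54.624%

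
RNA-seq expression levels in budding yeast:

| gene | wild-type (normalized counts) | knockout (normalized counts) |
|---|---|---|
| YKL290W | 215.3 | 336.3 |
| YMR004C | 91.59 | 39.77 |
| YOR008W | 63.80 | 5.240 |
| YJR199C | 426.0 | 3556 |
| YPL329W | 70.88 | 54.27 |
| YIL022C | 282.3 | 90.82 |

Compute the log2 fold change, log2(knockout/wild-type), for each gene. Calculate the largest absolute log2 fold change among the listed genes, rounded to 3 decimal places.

3.606

log2(336.3/215.3) = 0.643  (YKL290W)
log2(39.77/91.59) = -1.204  (YMR004C)
log2(5.240/63.80) = -3.606  (YOR008W)
log2(3556/426.0) = 3.061  (YJR199C)
log2(54.27/70.88) = -0.385  (YPL329W)
log2(90.82/282.3) = -1.636  (YIL022C)
The largest magnitude belongs to YOR008W.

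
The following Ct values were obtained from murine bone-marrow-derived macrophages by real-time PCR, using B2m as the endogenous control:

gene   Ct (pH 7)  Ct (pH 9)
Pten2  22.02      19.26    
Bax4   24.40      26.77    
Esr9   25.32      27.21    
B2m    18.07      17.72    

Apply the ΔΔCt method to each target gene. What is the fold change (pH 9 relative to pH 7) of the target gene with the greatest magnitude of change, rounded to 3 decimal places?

0.152

Pten2: ΔΔCt = (19.26−17.72) − (22.02−18.07) = 1.54 − 3.95 = -2.41; fold change = 2^2.41 = 5.315
Bax4: ΔΔCt = (26.77−17.72) − (24.40−18.07) = 9.05 − 6.33 = 2.72; fold change = 2^-2.72 = 0.152
Esr9: ΔΔCt = (27.21−17.72) − (25.32−18.07) = 9.49 − 7.25 = 2.24; fold change = 2^-2.24 = 0.212
Bax4 has the largest |ΔΔCt| = 2.72.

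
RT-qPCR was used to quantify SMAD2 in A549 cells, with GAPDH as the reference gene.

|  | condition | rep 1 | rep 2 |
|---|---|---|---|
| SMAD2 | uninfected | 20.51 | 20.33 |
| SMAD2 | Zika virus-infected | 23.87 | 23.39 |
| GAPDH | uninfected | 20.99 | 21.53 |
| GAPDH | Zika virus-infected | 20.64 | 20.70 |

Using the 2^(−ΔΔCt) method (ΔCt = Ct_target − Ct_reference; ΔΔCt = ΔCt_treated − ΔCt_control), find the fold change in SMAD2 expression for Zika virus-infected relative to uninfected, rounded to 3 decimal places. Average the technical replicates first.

0.072

Mean Ct: SMAD2 uninfected 20.420; SMAD2 Zika virus-infected 23.630; GAPDH uninfected 21.260; GAPDH Zika virus-infected 20.670
ΔCt(uninfected) = 20.420 − 21.260 = -0.840
ΔCt(Zika virus-infected) = 23.630 − 20.670 = 2.960
ΔΔCt = 2.960 − (-0.840) = 3.800
Fold change = 2^(−3.800) = 0.0718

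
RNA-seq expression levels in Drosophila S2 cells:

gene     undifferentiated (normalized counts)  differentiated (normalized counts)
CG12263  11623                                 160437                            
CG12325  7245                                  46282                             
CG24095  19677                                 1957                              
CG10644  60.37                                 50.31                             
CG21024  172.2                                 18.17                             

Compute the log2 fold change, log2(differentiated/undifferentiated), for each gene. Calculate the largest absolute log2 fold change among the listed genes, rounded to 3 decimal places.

3.787

log2(160437/11623) = 3.787  (CG12263)
log2(46282/7245) = 2.675  (CG12325)
log2(1957/19677) = -3.330  (CG24095)
log2(50.31/60.37) = -0.263  (CG10644)
log2(18.17/172.2) = -3.244  (CG21024)
The largest magnitude belongs to CG12263.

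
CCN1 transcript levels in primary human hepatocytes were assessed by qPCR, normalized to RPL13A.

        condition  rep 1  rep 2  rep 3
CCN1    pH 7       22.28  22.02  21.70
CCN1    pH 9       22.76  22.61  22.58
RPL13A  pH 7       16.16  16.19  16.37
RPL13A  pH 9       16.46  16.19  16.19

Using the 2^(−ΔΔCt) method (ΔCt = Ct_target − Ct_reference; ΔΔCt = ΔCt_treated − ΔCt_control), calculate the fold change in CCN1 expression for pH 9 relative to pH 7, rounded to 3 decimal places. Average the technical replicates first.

0.655

Mean Ct: CCN1 pH 7 22.000; CCN1 pH 9 22.650; RPL13A pH 7 16.240; RPL13A pH 9 16.280
ΔCt(pH 7) = 22.000 − 16.240 = 5.760
ΔCt(pH 9) = 22.650 − 16.280 = 6.370
ΔΔCt = 6.370 − 5.760 = 0.610
Fold change = 2^(−0.610) = 0.6552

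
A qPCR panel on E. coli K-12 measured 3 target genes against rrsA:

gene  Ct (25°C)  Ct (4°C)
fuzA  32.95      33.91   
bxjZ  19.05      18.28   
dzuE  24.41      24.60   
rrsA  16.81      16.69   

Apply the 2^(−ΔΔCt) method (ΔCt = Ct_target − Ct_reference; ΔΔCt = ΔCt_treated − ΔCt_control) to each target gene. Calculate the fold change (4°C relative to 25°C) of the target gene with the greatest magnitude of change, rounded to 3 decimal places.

fuzA: ΔΔCt = (33.91−16.69) − (32.95−16.81) = 17.22 − 16.14 = 1.08; fold change = 2^-1.08 = 0.473
bxjZ: ΔΔCt = (18.28−16.69) − (19.05−16.81) = 1.59 − 2.24 = -0.65; fold change = 2^0.65 = 1.569
dzuE: ΔΔCt = (24.60−16.69) − (24.41−16.81) = 7.91 − 7.60 = 0.31; fold change = 2^-0.31 = 0.807
fuzA has the largest |ΔΔCt| = 1.08.

0.473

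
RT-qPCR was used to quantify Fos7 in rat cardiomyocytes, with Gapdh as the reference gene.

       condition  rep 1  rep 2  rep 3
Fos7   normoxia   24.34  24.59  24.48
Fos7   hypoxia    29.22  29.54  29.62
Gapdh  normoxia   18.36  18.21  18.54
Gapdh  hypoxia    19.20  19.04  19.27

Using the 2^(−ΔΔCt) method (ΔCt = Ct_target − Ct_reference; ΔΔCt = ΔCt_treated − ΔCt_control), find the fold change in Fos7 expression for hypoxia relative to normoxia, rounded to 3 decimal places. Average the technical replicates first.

Mean Ct: Fos7 normoxia 24.470; Fos7 hypoxia 29.460; Gapdh normoxia 18.370; Gapdh hypoxia 19.170
ΔCt(normoxia) = 24.470 − 18.370 = 6.100
ΔCt(hypoxia) = 29.460 − 19.170 = 10.290
ΔΔCt = 10.290 − 6.100 = 4.190
Fold change = 2^(−4.190) = 0.0548

0.055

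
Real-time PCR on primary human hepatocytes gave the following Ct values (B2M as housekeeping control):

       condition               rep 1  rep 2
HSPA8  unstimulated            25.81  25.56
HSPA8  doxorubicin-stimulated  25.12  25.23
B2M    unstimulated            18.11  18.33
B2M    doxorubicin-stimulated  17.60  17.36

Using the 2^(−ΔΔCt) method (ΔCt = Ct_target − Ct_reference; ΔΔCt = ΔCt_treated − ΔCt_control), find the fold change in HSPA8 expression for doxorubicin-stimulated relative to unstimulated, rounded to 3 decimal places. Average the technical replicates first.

0.853

Mean Ct: HSPA8 unstimulated 25.685; HSPA8 doxorubicin-stimulated 25.175; B2M unstimulated 18.220; B2M doxorubicin-stimulated 17.480
ΔCt(unstimulated) = 25.685 − 18.220 = 7.465
ΔCt(doxorubicin-stimulated) = 25.175 − 17.480 = 7.695
ΔΔCt = 7.695 − 7.465 = 0.230
Fold change = 2^(−0.230) = 0.8526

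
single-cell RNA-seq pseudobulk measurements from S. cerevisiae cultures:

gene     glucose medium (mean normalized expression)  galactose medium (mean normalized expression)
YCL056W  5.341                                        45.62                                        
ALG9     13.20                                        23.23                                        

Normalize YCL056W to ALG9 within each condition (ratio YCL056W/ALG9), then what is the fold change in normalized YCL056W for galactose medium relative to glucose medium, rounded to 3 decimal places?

4.854

YCL056W/ALG9 (glucose medium) = 5.341 / 13.20 = 0.40462
YCL056W/ALG9 (galactose medium) = 45.62 / 23.23 = 1.9638
Fold change = 1.9638 / 0.40462 = 4.8535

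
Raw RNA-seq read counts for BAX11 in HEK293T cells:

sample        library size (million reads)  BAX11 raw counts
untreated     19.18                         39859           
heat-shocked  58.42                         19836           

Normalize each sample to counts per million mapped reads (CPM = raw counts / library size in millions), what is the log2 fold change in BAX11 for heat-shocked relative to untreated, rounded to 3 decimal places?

CPM(untreated) = 39859 / 19.18 = 2078.1543
CPM(heat-shocked) = 19836 / 58.42 = 339.5413
Fold change = 339.5413 / 2078.1543 = 0.16339
log2(0.16339) = -2.6136

-2.614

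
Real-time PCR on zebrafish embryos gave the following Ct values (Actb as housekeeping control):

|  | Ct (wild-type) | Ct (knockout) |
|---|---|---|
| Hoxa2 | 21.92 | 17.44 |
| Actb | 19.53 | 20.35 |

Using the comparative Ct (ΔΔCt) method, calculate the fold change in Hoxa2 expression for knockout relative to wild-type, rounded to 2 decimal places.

39.40

ΔCt(wild-type) = 21.920 − 19.530 = 2.390
ΔCt(knockout) = 17.440 − 20.350 = -2.910
ΔΔCt = -2.910 − 2.390 = -5.300
Fold change = 2^(−(-5.300)) = 2^5.300 = 39.397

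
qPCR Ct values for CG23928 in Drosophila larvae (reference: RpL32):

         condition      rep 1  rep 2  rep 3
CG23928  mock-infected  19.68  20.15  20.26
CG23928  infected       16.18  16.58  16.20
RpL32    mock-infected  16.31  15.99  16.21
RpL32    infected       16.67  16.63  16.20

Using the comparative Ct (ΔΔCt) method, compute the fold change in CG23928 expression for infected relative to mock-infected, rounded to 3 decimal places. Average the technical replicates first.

Mean Ct: CG23928 mock-infected 20.030; CG23928 infected 16.320; RpL32 mock-infected 16.170; RpL32 infected 16.500
ΔCt(mock-infected) = 20.030 − 16.170 = 3.860
ΔCt(infected) = 16.320 − 16.500 = -0.180
ΔΔCt = -0.180 − 3.860 = -4.040
Fold change = 2^(−(-4.040)) = 2^4.040 = 16.4498

16.450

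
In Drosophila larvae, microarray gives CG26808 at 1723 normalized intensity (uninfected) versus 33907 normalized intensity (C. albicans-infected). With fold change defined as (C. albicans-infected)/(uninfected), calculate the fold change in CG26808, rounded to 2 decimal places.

19.68

Fold change = 33907 / 1723 = 19.679
CG26808 is upregulated.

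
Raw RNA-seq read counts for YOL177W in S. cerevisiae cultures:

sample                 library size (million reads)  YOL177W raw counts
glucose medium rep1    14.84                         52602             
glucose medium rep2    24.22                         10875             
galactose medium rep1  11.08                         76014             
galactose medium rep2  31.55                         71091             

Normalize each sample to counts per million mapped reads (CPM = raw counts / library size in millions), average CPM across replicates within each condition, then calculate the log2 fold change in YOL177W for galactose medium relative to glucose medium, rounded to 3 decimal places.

1.190

CPM(glucose medium rep1) = 52602 / 14.84 = 3544.6092
CPM(glucose medium rep2) = 10875 / 24.22 = 449.0091
CPM(galactose medium rep1) = 76014 / 11.08 = 6860.4693
CPM(galactose medium rep2) = 71091 / 31.55 = 2253.2805
mean CPM(glucose medium) = 1996.8091; mean CPM(galactose medium) = 4556.8749
Fold change = 4556.8749 / 1996.8091 = 2.28208
log2(2.28208) = 1.1903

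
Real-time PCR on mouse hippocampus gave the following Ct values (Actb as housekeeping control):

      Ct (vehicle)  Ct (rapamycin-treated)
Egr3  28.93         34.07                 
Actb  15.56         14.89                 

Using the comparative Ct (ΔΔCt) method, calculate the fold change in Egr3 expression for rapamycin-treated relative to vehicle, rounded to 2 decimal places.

ΔCt(vehicle) = 28.930 − 15.560 = 13.370
ΔCt(rapamycin-treated) = 34.070 − 14.890 = 19.180
ΔΔCt = 19.180 − 13.370 = 5.810
Fold change = 2^(−5.810) = 0.018

0.02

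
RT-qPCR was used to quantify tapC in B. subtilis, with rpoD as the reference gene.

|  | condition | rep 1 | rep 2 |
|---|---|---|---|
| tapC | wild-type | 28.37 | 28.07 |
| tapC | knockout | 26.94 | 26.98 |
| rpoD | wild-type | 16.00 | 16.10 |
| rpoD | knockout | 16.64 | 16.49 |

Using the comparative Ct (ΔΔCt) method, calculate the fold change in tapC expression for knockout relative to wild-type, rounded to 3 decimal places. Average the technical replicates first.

3.422

Mean Ct: tapC wild-type 28.220; tapC knockout 26.960; rpoD wild-type 16.050; rpoD knockout 16.565
ΔCt(wild-type) = 28.220 − 16.050 = 12.170
ΔCt(knockout) = 26.960 − 16.565 = 10.395
ΔΔCt = 10.395 − 12.170 = -1.775
Fold change = 2^(−(-1.775)) = 2^1.775 = 3.4224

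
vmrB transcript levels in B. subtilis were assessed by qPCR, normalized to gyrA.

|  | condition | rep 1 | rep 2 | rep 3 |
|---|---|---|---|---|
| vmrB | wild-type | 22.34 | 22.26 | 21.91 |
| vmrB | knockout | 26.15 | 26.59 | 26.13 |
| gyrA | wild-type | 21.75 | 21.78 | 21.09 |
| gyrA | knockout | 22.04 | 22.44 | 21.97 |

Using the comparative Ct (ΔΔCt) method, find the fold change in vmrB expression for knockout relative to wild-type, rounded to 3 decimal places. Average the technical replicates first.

0.088

Mean Ct: vmrB wild-type 22.170; vmrB knockout 26.290; gyrA wild-type 21.540; gyrA knockout 22.150
ΔCt(wild-type) = 22.170 − 21.540 = 0.630
ΔCt(knockout) = 26.290 − 22.150 = 4.140
ΔΔCt = 4.140 − 0.630 = 3.510
Fold change = 2^(−3.510) = 0.0878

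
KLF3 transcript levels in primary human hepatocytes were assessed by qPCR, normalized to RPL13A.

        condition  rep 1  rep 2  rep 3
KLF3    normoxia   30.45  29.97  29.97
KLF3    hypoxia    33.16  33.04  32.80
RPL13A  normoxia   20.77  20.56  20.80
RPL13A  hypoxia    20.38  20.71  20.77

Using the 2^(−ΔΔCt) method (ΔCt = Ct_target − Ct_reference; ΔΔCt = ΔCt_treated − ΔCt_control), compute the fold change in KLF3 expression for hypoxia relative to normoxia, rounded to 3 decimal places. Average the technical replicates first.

Mean Ct: KLF3 normoxia 30.130; KLF3 hypoxia 33.000; RPL13A normoxia 20.710; RPL13A hypoxia 20.620
ΔCt(normoxia) = 30.130 − 20.710 = 9.420
ΔCt(hypoxia) = 33.000 − 20.620 = 12.380
ΔΔCt = 12.380 − 9.420 = 2.960
Fold change = 2^(−2.960) = 0.1285

0.129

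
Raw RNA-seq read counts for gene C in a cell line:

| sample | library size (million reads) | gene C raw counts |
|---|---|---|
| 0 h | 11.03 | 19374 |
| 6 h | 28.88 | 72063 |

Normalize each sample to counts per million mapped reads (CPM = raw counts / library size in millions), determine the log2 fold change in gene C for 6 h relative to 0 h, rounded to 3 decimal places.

0.506

CPM(0 h) = 19374 / 11.03 = 1756.4823
CPM(6 h) = 72063 / 28.88 = 2495.2562
Fold change = 2495.2562 / 1756.4823 = 1.42060
log2(1.42060) = 0.5065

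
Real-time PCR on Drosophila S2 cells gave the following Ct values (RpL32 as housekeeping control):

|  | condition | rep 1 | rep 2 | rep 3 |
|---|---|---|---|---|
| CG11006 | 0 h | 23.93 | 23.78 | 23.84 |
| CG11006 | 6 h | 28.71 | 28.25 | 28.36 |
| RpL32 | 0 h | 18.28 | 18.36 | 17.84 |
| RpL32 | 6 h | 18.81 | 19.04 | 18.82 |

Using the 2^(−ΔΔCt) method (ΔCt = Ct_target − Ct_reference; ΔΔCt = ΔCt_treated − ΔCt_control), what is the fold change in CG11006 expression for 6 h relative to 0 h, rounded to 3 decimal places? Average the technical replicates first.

0.069

Mean Ct: CG11006 0 h 23.850; CG11006 6 h 28.440; RpL32 0 h 18.160; RpL32 6 h 18.890
ΔCt(0 h) = 23.850 − 18.160 = 5.690
ΔCt(6 h) = 28.440 − 18.890 = 9.550
ΔΔCt = 9.550 − 5.690 = 3.860
Fold change = 2^(−3.860) = 0.0689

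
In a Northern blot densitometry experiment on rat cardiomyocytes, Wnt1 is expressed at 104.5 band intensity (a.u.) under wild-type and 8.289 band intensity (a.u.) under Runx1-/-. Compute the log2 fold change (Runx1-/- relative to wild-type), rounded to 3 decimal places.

Fold change = 8.289 / 104.5 = 0.0793
log2(0.0793) = -3.6562

-3.656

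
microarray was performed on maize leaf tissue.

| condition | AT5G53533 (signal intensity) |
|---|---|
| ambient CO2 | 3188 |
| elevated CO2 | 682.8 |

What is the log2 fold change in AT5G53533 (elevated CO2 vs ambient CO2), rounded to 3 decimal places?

Fold change = 682.8 / 3188 = 0.2142
log2(0.2142) = -2.2231

-2.223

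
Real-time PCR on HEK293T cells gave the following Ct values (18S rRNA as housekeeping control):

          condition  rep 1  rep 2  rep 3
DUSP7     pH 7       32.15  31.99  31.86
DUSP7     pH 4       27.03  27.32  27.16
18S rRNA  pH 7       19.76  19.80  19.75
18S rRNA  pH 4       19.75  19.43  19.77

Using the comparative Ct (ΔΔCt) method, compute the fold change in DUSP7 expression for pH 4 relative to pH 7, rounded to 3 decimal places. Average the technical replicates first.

Mean Ct: DUSP7 pH 7 32.000; DUSP7 pH 4 27.170; 18S rRNA pH 7 19.770; 18S rRNA pH 4 19.650
ΔCt(pH 7) = 32.000 − 19.770 = 12.230
ΔCt(pH 4) = 27.170 − 19.650 = 7.520
ΔΔCt = 7.520 − 12.230 = -4.710
Fold change = 2^(−(-4.710)) = 2^4.710 = 26.1729

26.173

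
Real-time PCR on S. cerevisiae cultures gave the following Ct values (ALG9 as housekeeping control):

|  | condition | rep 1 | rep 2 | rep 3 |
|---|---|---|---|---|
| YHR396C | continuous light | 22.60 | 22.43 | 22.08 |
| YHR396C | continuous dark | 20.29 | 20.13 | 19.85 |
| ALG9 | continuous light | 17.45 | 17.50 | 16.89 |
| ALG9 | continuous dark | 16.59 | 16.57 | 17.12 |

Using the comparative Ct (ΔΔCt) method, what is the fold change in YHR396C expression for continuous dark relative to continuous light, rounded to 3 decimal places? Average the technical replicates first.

Mean Ct: YHR396C continuous light 22.370; YHR396C continuous dark 20.090; ALG9 continuous light 17.280; ALG9 continuous dark 16.760
ΔCt(continuous light) = 22.370 − 17.280 = 5.090
ΔCt(continuous dark) = 20.090 − 16.760 = 3.330
ΔΔCt = 3.330 − 5.090 = -1.760
Fold change = 2^(−(-1.760)) = 2^1.760 = 3.3870

3.387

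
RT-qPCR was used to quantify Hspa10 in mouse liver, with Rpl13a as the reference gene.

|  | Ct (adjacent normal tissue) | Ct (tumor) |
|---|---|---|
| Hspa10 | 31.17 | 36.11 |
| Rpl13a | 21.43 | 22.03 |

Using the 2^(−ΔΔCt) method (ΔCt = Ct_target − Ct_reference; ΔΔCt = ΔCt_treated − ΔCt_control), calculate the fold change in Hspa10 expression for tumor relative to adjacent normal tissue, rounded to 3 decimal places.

ΔCt(adjacent normal tissue) = 31.170 − 21.430 = 9.740
ΔCt(tumor) = 36.110 − 22.030 = 14.080
ΔΔCt = 14.080 − 9.740 = 4.340
Fold change = 2^(−4.340) = 0.0494

0.049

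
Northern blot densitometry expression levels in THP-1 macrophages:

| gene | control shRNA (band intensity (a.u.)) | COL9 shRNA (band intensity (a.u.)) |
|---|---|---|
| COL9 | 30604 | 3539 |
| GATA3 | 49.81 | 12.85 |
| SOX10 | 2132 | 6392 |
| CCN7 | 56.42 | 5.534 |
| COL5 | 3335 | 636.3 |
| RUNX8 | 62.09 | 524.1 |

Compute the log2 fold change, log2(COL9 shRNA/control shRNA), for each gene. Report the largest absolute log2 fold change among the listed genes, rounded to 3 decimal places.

3.350

log2(3539/30604) = -3.112  (COL9)
log2(12.85/49.81) = -1.955  (GATA3)
log2(6392/2132) = 1.584  (SOX10)
log2(5.534/56.42) = -3.350  (CCN7)
log2(636.3/3335) = -2.390  (COL5)
log2(524.1/62.09) = 3.077  (RUNX8)
The largest magnitude belongs to CCN7.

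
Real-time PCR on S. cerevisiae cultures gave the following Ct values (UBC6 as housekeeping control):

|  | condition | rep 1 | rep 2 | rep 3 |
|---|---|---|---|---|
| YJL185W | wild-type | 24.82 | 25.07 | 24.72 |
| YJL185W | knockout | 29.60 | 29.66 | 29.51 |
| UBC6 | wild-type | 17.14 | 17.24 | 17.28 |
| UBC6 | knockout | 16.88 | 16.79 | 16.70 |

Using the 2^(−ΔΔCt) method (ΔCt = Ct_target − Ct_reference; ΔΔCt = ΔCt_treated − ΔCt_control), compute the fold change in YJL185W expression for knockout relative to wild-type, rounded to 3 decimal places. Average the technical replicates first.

0.028

Mean Ct: YJL185W wild-type 24.870; YJL185W knockout 29.590; UBC6 wild-type 17.220; UBC6 knockout 16.790
ΔCt(wild-type) = 24.870 − 17.220 = 7.650
ΔCt(knockout) = 29.590 − 16.790 = 12.800
ΔΔCt = 12.800 − 7.650 = 5.150
Fold change = 2^(−5.150) = 0.0282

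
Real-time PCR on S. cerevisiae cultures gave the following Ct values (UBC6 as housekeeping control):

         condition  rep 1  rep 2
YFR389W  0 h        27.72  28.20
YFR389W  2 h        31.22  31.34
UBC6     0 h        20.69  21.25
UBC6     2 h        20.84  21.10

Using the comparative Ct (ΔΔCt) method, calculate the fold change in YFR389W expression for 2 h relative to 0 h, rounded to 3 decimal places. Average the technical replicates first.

0.100

Mean Ct: YFR389W 0 h 27.960; YFR389W 2 h 31.280; UBC6 0 h 20.970; UBC6 2 h 20.970
ΔCt(0 h) = 27.960 − 20.970 = 6.990
ΔCt(2 h) = 31.280 − 20.970 = 10.310
ΔΔCt = 10.310 − 6.990 = 3.320
Fold change = 2^(−3.320) = 0.1001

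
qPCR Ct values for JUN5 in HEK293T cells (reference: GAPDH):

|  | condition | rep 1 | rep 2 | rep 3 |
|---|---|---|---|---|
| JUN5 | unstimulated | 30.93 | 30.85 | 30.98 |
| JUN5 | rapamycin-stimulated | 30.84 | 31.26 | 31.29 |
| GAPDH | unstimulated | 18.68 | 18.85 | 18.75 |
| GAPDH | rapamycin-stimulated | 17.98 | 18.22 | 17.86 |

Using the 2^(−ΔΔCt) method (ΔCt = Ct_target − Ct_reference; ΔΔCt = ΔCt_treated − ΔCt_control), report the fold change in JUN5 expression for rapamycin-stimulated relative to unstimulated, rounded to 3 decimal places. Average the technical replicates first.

0.518

Mean Ct: JUN5 unstimulated 30.920; JUN5 rapamycin-stimulated 31.130; GAPDH unstimulated 18.760; GAPDH rapamycin-stimulated 18.020
ΔCt(unstimulated) = 30.920 − 18.760 = 12.160
ΔCt(rapamycin-stimulated) = 31.130 − 18.020 = 13.110
ΔΔCt = 13.110 − 12.160 = 0.950
Fold change = 2^(−0.950) = 0.5176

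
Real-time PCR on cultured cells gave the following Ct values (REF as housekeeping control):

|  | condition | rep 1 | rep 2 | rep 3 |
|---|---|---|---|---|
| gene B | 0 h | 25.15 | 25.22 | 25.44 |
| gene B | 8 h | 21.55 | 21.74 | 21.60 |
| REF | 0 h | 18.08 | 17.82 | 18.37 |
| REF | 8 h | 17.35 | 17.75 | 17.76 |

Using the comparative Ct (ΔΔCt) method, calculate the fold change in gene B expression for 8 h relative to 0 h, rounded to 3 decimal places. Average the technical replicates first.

9.000

Mean Ct: gene B 0 h 25.270; gene B 8 h 21.630; REF 0 h 18.090; REF 8 h 17.620
ΔCt(0 h) = 25.270 − 18.090 = 7.180
ΔCt(8 h) = 21.630 − 17.620 = 4.010
ΔΔCt = 4.010 − 7.180 = -3.170
Fold change = 2^(−(-3.170)) = 2^3.170 = 9.0005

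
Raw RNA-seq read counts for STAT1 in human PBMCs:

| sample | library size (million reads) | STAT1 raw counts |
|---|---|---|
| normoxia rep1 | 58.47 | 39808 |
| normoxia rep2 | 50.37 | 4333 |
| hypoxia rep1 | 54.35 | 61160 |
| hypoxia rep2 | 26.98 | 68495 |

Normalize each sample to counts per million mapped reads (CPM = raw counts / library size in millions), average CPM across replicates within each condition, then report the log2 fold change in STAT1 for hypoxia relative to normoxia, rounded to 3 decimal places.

2.256

CPM(normoxia rep1) = 39808 / 58.47 = 680.8278
CPM(normoxia rep2) = 4333 / 50.37 = 86.0234
CPM(hypoxia rep1) = 61160 / 54.35 = 1125.2990
CPM(hypoxia rep2) = 68495 / 26.98 = 2538.7324
mean CPM(normoxia) = 383.4256; mean CPM(hypoxia) = 1832.0157
Fold change = 1832.0157 / 383.4256 = 4.77802
log2(4.77802) = 2.2564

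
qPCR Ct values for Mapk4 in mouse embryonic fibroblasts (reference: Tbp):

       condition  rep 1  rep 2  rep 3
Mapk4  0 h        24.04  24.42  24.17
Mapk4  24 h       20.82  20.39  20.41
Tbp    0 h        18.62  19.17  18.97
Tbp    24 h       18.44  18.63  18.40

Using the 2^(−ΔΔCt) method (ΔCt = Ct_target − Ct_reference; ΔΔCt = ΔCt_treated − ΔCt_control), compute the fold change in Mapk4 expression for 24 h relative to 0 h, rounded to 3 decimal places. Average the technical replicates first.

Mean Ct: Mapk4 0 h 24.210; Mapk4 24 h 20.540; Tbp 0 h 18.920; Tbp 24 h 18.490
ΔCt(0 h) = 24.210 − 18.920 = 5.290
ΔCt(24 h) = 20.540 − 18.490 = 2.050
ΔΔCt = 2.050 − 5.290 = -3.240
Fold change = 2^(−(-3.240)) = 2^3.240 = 9.4479

9.448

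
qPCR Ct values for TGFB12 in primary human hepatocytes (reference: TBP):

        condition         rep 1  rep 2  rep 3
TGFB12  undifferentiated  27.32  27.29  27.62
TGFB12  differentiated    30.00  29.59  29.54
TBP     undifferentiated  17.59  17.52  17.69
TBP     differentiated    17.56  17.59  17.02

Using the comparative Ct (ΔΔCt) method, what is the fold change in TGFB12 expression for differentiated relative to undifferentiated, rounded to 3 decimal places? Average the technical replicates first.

Mean Ct: TGFB12 undifferentiated 27.410; TGFB12 differentiated 29.710; TBP undifferentiated 17.600; TBP differentiated 17.390
ΔCt(undifferentiated) = 27.410 − 17.600 = 9.810
ΔCt(differentiated) = 29.710 − 17.390 = 12.320
ΔΔCt = 12.320 − 9.810 = 2.510
Fold change = 2^(−2.510) = 0.1756

0.176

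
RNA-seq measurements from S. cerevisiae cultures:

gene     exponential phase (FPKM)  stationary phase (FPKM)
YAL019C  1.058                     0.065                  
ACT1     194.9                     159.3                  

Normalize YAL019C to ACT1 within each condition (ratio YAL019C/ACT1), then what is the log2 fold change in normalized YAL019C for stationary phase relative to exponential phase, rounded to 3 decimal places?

YAL019C/ACT1 (exponential phase) = 1.058 / 194.9 = 0.0054284
YAL019C/ACT1 (stationary phase) = 0.065 / 159.3 = 0.00040804
Fold change = 0.00040804 / 0.0054284 = 0.0752
log2(0.0752) = -3.7338

-3.734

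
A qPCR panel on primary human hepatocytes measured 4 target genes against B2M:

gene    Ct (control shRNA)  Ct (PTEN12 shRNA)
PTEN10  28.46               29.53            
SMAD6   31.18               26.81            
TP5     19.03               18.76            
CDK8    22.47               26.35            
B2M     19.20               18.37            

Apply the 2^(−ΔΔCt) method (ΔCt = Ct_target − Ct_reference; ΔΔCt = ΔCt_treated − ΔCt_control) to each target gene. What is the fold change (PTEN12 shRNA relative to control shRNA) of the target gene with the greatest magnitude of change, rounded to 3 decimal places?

PTEN10: ΔΔCt = (29.53−18.37) − (28.46−19.20) = 11.16 − 9.26 = 1.90; fold change = 2^-1.90 = 0.268
SMAD6: ΔΔCt = (26.81−18.37) − (31.18−19.20) = 8.44 − 11.98 = -3.54; fold change = 2^3.54 = 11.632
TP5: ΔΔCt = (18.76−18.37) − (19.03−19.20) = 0.39 − (-0.17) = 0.56; fold change = 2^-0.56 = 0.678
CDK8: ΔΔCt = (26.35−18.37) − (22.47−19.20) = 7.98 − 3.27 = 4.71; fold change = 2^-4.71 = 0.038
CDK8 has the largest |ΔΔCt| = 4.71.

0.038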